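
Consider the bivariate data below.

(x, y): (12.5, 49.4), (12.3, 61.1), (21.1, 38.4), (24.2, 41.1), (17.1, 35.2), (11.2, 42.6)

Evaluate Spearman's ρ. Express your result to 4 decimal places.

Rank x: 3, 2, 5, 6, 4, 1
Rank y: 5, 6, 2, 3, 1, 4
d = rank(x) − rank(y): -2, -4, 3, 3, 3, -3; Σd² = 56
ρ = 1 − 6Σd² / [n(n²−1)] = 1 − 6×56 / (6×35) = 1 − 336/210 ≈ -0.6000

-0.6000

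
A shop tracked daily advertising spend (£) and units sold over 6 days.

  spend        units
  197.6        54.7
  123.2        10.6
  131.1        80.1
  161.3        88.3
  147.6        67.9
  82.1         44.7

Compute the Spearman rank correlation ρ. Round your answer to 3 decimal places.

Rank spend: 6, 2, 3, 5, 4, 1
Rank units: 3, 1, 5, 6, 4, 2
d = rank(spend) − rank(units): 3, 1, -2, -1, 0, -1; Σd² = 16
ρ = 1 − 6Σd² / [n(n²−1)] = 1 − 6×16 / (6×35) = 1 − 96/210 ≈ 0.543

0.543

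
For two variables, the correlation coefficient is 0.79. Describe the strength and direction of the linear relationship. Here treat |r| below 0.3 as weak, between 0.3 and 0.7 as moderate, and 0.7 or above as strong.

r = 0.79 > 0 so the relationship is positive.
|r| = 0.79, which falls in the strong range.

strong positive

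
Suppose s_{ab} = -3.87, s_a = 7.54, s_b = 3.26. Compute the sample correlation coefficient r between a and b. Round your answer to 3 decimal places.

r = Cov(a,b) / (s_a · s_b) = -3.87 / (7.54 × 3.26)
  = -3.87 / 24.5804 ≈ -0.157

-0.157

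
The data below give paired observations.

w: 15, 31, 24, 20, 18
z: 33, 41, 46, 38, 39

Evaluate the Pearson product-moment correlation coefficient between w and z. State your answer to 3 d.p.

0.657

n = 5, Σw = 108, Σz = 197, Σw² = 2486, Σz² = 7851, Σwz = 4332
nΣwz − ΣwΣz = 21660 − 21276 = 384
nΣw² − (Σw)² = 12430 − 11664 = 766; nΣz² − (Σz)² = 39255 − 38809 = 446
r = 384 / √(766 × 446) = 384 / 584.4964 ≈ 0.657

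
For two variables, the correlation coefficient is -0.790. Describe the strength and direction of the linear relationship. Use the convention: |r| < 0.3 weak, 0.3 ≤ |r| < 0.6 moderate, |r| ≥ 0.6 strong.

strong negative

r = -0.790 < 0 so the relationship is negative.
|r| = 0.790, which falls in the strong range.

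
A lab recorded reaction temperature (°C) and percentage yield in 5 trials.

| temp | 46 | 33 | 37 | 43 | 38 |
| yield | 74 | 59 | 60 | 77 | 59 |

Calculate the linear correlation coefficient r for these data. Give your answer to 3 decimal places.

0.881

n = 5, Σx = 197, Σy = 329, Σx² = 7867, Σy² = 21967, Σxy = 13124
nΣxy − ΣxΣy = 65620 − 64813 = 807
nΣx² − (Σx)² = 39335 − 38809 = 526; nΣy² − (Σy)² = 109835 − 108241 = 1594
r = 807 / √(526 × 1594) = 807 / 915.6659 ≈ 0.881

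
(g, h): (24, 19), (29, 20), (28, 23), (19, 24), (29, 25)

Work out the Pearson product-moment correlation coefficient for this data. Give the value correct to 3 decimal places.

n = 5, Σg = 129, Σh = 111, Σg² = 3403, Σh² = 2491, Σgh = 2861
nΣgh − ΣgΣh = 14305 − 14319 = -14
nΣg² − (Σg)² = 17015 − 16641 = 374; nΣh² − (Σh)² = 12455 − 12321 = 134
r = -14 / √(374 × 134) = -14 / 223.8660 ≈ -0.063

-0.063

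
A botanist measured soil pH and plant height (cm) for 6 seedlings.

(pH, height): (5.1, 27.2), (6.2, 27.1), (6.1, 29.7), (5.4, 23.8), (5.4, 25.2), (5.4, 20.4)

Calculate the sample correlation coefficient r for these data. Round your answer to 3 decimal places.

0.508

n = 6, Σx = 33.6, Σy = 153.4, Σx² = 189.14, Σy² = 3973.98, Σxy = 862.67
nΣxy − ΣxΣy = 5176.02 − 5154.24 = 21.78
nΣx² − (Σx)² = 1134.84 − 1128.96 = 5.88; nΣy² − (Σy)² = 23843.88 − 23531.56 = 312.32
r = 21.78 / √(5.88 × 312.32) = 21.78 / 42.8537 ≈ 0.508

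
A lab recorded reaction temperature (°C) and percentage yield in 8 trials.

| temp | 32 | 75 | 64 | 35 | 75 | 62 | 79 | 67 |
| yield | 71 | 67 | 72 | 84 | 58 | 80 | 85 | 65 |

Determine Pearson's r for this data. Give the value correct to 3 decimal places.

-0.289

n = 8, Σx = 489, Σy = 582, Σx² = 32169, Σy² = 42984, Σxy = 35225
nΣxy − ΣxΣy = 281800 − 284598 = -2798
nΣx² − (Σx)² = 257352 − 239121 = 18231; nΣy² − (Σy)² = 343872 − 338724 = 5148
r = -2798 / √(18231 × 5148) = -2798 / 9687.7855 ≈ -0.289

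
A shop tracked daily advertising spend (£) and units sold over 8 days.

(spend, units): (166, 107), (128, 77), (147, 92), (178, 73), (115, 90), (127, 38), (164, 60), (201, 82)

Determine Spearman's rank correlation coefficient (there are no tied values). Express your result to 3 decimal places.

Rank spend: 6, 3, 4, 7, 1, 2, 5, 8
Rank units: 8, 4, 7, 3, 6, 1, 2, 5
d = rank(spend) − rank(units): -2, -1, -3, 4, -5, 1, 3, 3; Σd² = 74
ρ = 1 − 6Σd² / [n(n²−1)] = 1 − 6×74 / (8×63) = 1 − 444/504 ≈ 0.119

0.119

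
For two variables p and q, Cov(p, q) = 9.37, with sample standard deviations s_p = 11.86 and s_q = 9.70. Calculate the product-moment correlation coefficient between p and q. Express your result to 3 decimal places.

r = Cov(p,q) / (s_p · s_q) = 9.37 / (11.86 × 9.70)
  = 9.37 / 115.0420 ≈ 0.081

0.081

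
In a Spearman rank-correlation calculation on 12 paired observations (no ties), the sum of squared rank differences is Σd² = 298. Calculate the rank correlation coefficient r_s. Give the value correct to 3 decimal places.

ρ = 1 − 6Σd² / [n(n²−1)] = 1 − 6×298 / (12×143)
  = 1 − 1788/1716 = 1 − 1.0420 ≈ -0.042

-0.042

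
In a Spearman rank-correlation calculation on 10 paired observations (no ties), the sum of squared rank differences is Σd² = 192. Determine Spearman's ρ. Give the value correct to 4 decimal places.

ρ = 1 − 6Σd² / [n(n²−1)] = 1 − 6×192 / (10×99)
  = 1 − 1152/990 = 1 − 1.16364 ≈ -0.1636

-0.1636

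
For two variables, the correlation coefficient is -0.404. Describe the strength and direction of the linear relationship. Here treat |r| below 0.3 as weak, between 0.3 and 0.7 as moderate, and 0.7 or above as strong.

r = -0.404 < 0 so the relationship is negative.
|r| = 0.404, which falls in the moderate range.

moderate negative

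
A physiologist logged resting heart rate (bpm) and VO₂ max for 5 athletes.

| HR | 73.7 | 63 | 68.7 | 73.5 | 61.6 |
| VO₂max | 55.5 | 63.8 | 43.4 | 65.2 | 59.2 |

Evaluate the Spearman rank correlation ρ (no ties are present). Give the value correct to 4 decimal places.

-0.1000

Rank HR: 5, 2, 3, 4, 1
Rank VO₂max: 2, 4, 1, 5, 3
d = rank(HR) − rank(VO₂max): 3, -2, 2, -1, -2; Σd² = 22
ρ = 1 − 6Σd² / [n(n²−1)] = 1 − 6×22 / (5×24) = 1 − 132/120 ≈ -0.1000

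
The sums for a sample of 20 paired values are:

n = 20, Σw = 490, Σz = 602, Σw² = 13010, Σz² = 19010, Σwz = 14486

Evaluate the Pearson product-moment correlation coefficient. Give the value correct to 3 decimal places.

-0.278

r = (nΣwz − ΣwΣz) / √[(nΣw² − (Σw)²)(nΣz² − (Σz)²)]
Numerator: 20×14486 − 490×602 = -5260
Denominator: √[(260200 − 240100)(380200 − 362404)] = √[20100 × 17796] = 18912.9479
r = -5260 / 18912.9479 ≈ -0.278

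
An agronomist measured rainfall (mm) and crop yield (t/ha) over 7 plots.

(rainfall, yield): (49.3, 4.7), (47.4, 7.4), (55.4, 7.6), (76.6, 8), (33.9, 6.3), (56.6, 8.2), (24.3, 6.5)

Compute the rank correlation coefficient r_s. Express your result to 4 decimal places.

Rank rainfall: 4, 3, 5, 7, 2, 6, 1
Rank yield: 1, 4, 5, 6, 2, 7, 3
d = rank(rainfall) − rank(yield): 3, -1, 0, 1, 0, -1, -2; Σd² = 16
ρ = 1 − 6Σd² / [n(n²−1)] = 1 − 6×16 / (7×48) = 1 − 96/336 ≈ 0.7143

0.7143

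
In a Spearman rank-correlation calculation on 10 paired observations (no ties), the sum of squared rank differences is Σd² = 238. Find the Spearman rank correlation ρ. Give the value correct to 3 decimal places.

ρ = 1 − 6Σd² / [n(n²−1)] = 1 − 6×238 / (10×99)
  = 1 − 1428/990 = 1 − 1.4424 ≈ -0.442

-0.442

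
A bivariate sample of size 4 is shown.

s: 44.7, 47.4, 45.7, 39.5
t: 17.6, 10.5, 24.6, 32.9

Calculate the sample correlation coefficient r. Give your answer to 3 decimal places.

-0.879

n = 4, Σs = 177.3, Σt = 85.6, Σs² = 7893.59, Σt² = 2107.58, Σst = 3708.19
nΣst − ΣsΣt = 14832.76 − 15176.88 = -344.12
nΣs² − (Σs)² = 31574.36 − 31435.29 = 139.07; nΣt² − (Σt)² = 8430.32 − 7327.36 = 1102.96
r = -344.12 / √(139.07 × 1102.96) = -344.12 / 391.6486 ≈ -0.879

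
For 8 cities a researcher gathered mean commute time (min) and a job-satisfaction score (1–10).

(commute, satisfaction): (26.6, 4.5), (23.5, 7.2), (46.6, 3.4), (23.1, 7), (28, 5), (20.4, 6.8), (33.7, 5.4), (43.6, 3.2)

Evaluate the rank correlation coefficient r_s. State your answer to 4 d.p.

Rank commute: 4, 3, 8, 2, 5, 1, 6, 7
Rank satisfaction: 3, 8, 2, 7, 4, 6, 5, 1
d = rank(commute) − rank(satisfaction): 1, -5, 6, -5, 1, -5, 1, 6; Σd² = 150
ρ = 1 − 6Σd² / [n(n²−1)] = 1 − 6×150 / (8×63) = 1 − 900/504 ≈ -0.7857

-0.7857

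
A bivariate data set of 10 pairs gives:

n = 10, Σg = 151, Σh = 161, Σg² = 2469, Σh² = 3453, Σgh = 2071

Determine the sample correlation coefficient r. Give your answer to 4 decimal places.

r = (nΣgh − ΣgΣh) / √[(nΣg² − (Σg)²)(nΣh² − (Σh)²)]
Numerator: 10×2071 − 151×161 = -3601
Denominator: √[(24690 − 22801)(34530 − 25921)] = √[1889 × 8609] = 4032.6667
r = -3601 / 4032.6667 ≈ -0.8930

-0.8930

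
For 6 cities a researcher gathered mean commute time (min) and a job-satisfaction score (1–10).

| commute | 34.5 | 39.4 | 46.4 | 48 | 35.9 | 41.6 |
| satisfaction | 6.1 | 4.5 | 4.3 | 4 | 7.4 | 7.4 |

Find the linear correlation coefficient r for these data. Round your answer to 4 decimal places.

n = 6, Σx = 245.8, Σy = 33.7, Σx² = 10218.94, Σy² = 201.47, Σxy = 1352.77
nΣxy − ΣxΣy = 8116.62 − 8283.46 = -166.84
nΣx² − (Σx)² = 61313.64 − 60417.64 = 896; nΣy² − (Σy)² = 1208.82 − 1135.69 = 73.13
r = -166.84 / √(896 × 73.13) = -166.84 / 255.9775 ≈ -0.6518

-0.6518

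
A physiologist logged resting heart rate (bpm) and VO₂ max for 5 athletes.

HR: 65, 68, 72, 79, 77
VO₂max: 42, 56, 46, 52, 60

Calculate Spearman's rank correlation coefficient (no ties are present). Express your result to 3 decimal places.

Rank HR: 1, 2, 3, 5, 4
Rank VO₂max: 1, 4, 2, 3, 5
d = rank(HR) − rank(VO₂max): 0, -2, 1, 2, -1; Σd² = 10
ρ = 1 − 6Σd² / [n(n²−1)] = 1 − 6×10 / (5×24) = 1 − 60/120 ≈ 0.500

0.500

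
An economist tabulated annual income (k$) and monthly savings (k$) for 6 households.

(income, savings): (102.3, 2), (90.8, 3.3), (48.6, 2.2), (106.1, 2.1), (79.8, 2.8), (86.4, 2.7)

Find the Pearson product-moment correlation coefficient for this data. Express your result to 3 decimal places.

-0.055

n = 6, Σx = 514, Σy = 15.1, Σx² = 46162.1, Σy² = 39.27, Σxy = 1290.69
nΣxy − ΣxΣy = 7744.14 − 7761.4 = -17.26
nΣx² − (Σx)² = 276972.6 − 264196 = 12776.6; nΣy² − (Σy)² = 235.62 − 228.01 = 7.61
r = -17.26 / √(12776.6 × 7.61) = -17.26 / 311.8171 ≈ -0.055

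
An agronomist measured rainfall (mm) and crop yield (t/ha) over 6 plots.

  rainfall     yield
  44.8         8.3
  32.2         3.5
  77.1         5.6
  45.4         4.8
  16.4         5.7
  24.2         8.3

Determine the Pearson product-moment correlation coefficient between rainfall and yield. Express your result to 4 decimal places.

n = 6, Σx = 240.1, Σy = 36.2, Σx² = 11904.05, Σy² = 236.92, Σxy = 1428.56
nΣxy − ΣxΣy = 8571.36 − 8691.62 = -120.26
nΣx² − (Σx)² = 71424.3 − 57648.01 = 13776.29; nΣy² − (Σy)² = 1421.52 − 1310.44 = 111.08
r = -120.26 / √(13776.29 × 111.08) = -120.26 / 1237.0409 ≈ -0.0972

-0.0972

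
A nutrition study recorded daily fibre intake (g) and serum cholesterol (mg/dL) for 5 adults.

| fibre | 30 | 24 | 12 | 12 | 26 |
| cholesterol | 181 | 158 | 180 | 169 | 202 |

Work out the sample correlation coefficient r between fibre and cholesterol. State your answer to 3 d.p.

n = 5, Σx = 104, Σy = 890, Σx² = 2440, Σy² = 159490, Σxy = 18662
nΣxy − ΣxΣy = 93310 − 92560 = 750
nΣx² − (Σx)² = 12200 − 10816 = 1384; nΣy² − (Σy)² = 797450 − 792100 = 5350
r = 750 / √(1384 × 5350) = 750 / 2721.1027 ≈ 0.276

0.276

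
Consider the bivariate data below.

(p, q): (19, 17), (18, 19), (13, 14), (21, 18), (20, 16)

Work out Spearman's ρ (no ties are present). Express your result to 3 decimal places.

0.300

Rank p: 3, 2, 1, 5, 4
Rank q: 3, 5, 1, 4, 2
d = rank(p) − rank(q): 0, -3, 0, 1, 2; Σd² = 14
ρ = 1 − 6Σd² / [n(n²−1)] = 1 − 6×14 / (5×24) = 1 − 84/120 ≈ 0.300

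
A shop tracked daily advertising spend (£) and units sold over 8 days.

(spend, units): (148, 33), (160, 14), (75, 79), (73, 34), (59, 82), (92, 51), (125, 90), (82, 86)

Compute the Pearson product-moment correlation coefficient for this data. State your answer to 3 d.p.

-0.564

n = 8, Σx = 814, Σy = 469, Σx² = 92752, Σy² = 33503, Σxy = 43363
nΣxy − ΣxΣy = 346904 − 381766 = -34862
nΣx² − (Σx)² = 742016 − 662596 = 79420; nΣy² − (Σy)² = 268024 − 219961 = 48063
r = -34862 / √(79420 × 48063) = -34862 / 61783.1972 ≈ -0.564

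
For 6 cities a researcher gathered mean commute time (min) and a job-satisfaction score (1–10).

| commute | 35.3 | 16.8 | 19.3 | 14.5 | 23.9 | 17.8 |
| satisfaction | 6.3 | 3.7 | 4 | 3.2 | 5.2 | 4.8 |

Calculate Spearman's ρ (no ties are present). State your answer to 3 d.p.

0.943

Rank commute: 6, 2, 4, 1, 5, 3
Rank satisfaction: 6, 2, 3, 1, 5, 4
d = rank(commute) − rank(satisfaction): 0, 0, 1, 0, 0, -1; Σd² = 2
ρ = 1 − 6Σd² / [n(n²−1)] = 1 − 6×2 / (6×35) = 1 − 12/210 ≈ 0.943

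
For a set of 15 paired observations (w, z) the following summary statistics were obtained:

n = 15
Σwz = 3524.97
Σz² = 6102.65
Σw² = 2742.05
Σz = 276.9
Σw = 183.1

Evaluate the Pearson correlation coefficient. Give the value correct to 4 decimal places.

r = (nΣwz − ΣwΣz) / √[(nΣw² − (Σw)²)(nΣz² − (Σz)²)]
Numerator: 15×3524.97 − 183.1×276.9 = 2174.16
Denominator: √[(41130.75 − 33525.61)(91539.75 − 76673.61)] = √[7605.14 × 14866.14] = 10632.9241
r = 2174.16 / 10632.9241 ≈ 0.2045

0.2045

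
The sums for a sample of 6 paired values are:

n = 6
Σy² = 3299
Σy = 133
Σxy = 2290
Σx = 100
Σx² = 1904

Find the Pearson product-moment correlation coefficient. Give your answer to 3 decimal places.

0.254

r = (nΣxy − ΣxΣy) / √[(nΣx² − (Σx)²)(nΣy² − (Σy)²)]
Numerator: 6×2290 − 100×133 = 440
Denominator: √[(11424 − 10000)(19794 − 17689)] = √[1424 × 2105] = 1731.3347
r = 440 / 1731.3347 ≈ 0.254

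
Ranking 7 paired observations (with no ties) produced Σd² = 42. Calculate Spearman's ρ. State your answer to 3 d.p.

ρ = 1 − 6Σd² / [n(n²−1)] = 1 − 6×42 / (7×48)
  = 1 − 252/336 = 1 − 0.7500 ≈ 0.250

0.250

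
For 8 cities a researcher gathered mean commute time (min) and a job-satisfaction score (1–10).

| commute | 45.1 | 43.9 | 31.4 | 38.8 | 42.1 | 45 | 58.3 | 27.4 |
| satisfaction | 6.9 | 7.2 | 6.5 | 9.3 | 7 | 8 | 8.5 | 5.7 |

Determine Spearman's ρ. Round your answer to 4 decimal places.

0.5000

Rank commute: 7, 5, 2, 3, 4, 6, 8, 1
Rank satisfaction: 3, 5, 2, 8, 4, 6, 7, 1
d = rank(commute) − rank(satisfaction): 4, 0, 0, -5, 0, 0, 1, 0; Σd² = 42
ρ = 1 − 6Σd² / [n(n²−1)] = 1 − 6×42 / (8×63) = 1 − 252/504 ≈ 0.5000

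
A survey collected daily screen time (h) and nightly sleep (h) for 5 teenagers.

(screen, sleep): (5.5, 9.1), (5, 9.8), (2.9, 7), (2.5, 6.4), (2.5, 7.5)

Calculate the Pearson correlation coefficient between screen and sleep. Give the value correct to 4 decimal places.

n = 5, Σx = 18.4, Σy = 39.8, Σx² = 76.16, Σy² = 325.06, Σxy = 154.1
nΣxy − ΣxΣy = 770.5 − 732.32 = 38.18
nΣx² − (Σx)² = 380.8 − 338.56 = 42.24; nΣy² − (Σy)² = 1625.3 − 1584.04 = 41.26
r = 38.18 / √(42.24 × 41.26) = 38.18 / 41.7471 ≈ 0.9146

0.9146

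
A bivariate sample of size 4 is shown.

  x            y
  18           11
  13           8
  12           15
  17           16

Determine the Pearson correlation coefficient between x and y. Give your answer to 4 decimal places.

0.1225

n = 4, Σx = 60, Σy = 50, Σx² = 926, Σy² = 666, Σxy = 754
nΣxy − ΣxΣy = 3016 − 3000 = 16
nΣx² − (Σx)² = 3704 − 3600 = 104; nΣy² − (Σy)² = 2664 − 2500 = 164
r = 16 / √(104 × 164) = 16 / 130.5986 ≈ 0.1225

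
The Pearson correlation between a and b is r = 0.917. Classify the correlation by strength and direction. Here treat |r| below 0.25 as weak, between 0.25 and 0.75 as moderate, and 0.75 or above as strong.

strong positive

r = 0.917 > 0 so the relationship is positive.
|r| = 0.917, which falls in the strong range.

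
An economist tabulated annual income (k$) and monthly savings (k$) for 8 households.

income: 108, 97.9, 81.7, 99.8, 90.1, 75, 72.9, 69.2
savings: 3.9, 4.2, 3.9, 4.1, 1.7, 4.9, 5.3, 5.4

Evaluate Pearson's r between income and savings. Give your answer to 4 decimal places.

n = 8, Σx = 694.6, Σy = 33.4, Σx² = 61729.4, Σy² = 149.02, Σxy = 2840.91
nΣxy − ΣxΣy = 22727.28 − 23199.64 = -472.36
nΣx² − (Σx)² = 493835.2 − 482469.16 = 11366.04; nΣy² − (Σy)² = 1192.16 − 1115.56 = 76.6
r = -472.36 / √(11366.04 × 76.6) = -472.36 / 933.0802 ≈ -0.5062

-0.5062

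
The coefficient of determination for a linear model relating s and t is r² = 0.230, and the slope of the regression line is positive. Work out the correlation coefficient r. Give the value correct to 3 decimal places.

|r| = √0.230 = 0.480
The association is positive, so r = 0.480.

0.480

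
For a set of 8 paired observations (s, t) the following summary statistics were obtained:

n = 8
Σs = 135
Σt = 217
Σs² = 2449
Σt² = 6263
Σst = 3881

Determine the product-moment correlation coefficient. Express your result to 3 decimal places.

r = (nΣst − ΣsΣt) / √[(nΣs² − (Σs)²)(nΣt² − (Σt)²)]
Numerator: 8×3881 − 135×217 = 1753
Denominator: √[(19592 − 18225)(50104 − 47089)] = √[1367 × 3015] = 2030.1490
r = 1753 / 2030.1490 ≈ 0.863

0.863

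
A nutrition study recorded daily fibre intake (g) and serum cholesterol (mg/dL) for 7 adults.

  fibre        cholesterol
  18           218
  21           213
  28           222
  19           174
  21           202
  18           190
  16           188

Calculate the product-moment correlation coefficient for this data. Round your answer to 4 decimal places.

n = 7, Σx = 141, Σy = 1407, Σx² = 2931, Σy² = 284701, Σxy = 28589
nΣxy − ΣxΣy = 200123 − 198387 = 1736
nΣx² − (Σx)² = 20517 − 19881 = 636; nΣy² − (Σy)² = 1992907 − 1979649 = 13258
r = 1736 / √(636 × 13258) = 1736 / 2903.8058 ≈ 0.5978

0.5978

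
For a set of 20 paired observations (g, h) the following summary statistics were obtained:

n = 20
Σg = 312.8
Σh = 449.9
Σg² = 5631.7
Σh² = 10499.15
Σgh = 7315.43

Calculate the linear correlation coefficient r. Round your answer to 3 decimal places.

0.527

r = (nΣgh − ΣgΣh) / √[(nΣg² − (Σg)²)(nΣh² − (Σh)²)]
Numerator: 20×7315.43 − 312.8×449.9 = 5579.88
Denominator: √[(112634 − 97843.84)(209983 − 202410.01)] = √[14790.16 × 7572.99] = 10583.2761
r = 5579.88 / 10583.2761 ≈ 0.527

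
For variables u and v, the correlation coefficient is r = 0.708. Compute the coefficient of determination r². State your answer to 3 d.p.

0.501

r² = (0.708)² = 0.501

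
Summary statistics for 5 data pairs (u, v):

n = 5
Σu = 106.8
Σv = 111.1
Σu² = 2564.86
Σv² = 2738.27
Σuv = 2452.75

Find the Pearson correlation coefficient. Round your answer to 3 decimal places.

0.288

r = (nΣuv − ΣuΣv) / √[(nΣu² − (Σu)²)(nΣv² − (Σv)²)]
Numerator: 5×2452.75 − 106.8×111.1 = 398.27
Denominator: √[(12824.3 − 11406.24)(13691.35 − 12343.21)] = √[1418.06 × 1348.14] = 1382.6581
r = 398.27 / 1382.6581 ≈ 0.288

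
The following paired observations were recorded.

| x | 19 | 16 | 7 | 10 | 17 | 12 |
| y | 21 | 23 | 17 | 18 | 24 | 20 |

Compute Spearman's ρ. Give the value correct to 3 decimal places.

0.829

Rank x: 6, 4, 1, 2, 5, 3
Rank y: 4, 5, 1, 2, 6, 3
d = rank(x) − rank(y): 2, -1, 0, 0, -1, 0; Σd² = 6
ρ = 1 − 6Σd² / [n(n²−1)] = 1 − 6×6 / (6×35) = 1 − 36/210 ≈ 0.829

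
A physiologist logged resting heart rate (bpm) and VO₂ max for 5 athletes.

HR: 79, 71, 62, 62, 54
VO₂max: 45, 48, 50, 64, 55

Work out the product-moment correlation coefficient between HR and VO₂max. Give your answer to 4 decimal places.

n = 5, Σx = 328, Σy = 262, Σx² = 21886, Σy² = 13950, Σxy = 17001
nΣxy − ΣxΣy = 85005 − 85936 = -931
nΣx² − (Σx)² = 109430 − 107584 = 1846; nΣy² − (Σy)² = 69750 − 68644 = 1106
r = -931 / √(1846 × 1106) = -931 / 1428.8723 ≈ -0.6516

-0.6516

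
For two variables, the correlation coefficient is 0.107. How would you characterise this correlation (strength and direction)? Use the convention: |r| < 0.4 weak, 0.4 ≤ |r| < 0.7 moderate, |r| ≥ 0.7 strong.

weak positive

r = 0.107 > 0 so the relationship is positive.
|r| = 0.107, which falls in the weak range.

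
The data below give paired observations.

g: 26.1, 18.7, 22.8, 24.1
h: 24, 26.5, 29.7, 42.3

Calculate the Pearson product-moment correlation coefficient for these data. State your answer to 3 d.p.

n = 4, Σg = 91.7, Σh = 122.5, Σg² = 2131.55, Σh² = 3949.63, Σgh = 2818.54
nΣgh − ΣgΣh = 11274.16 − 11233.25 = 40.91
nΣg² − (Σg)² = 8526.2 − 8408.89 = 117.31; nΣh² − (Σh)² = 15798.52 − 15006.25 = 792.27
r = 40.91 / √(117.31 × 792.27) = 40.91 / 304.8626 ≈ 0.134

0.134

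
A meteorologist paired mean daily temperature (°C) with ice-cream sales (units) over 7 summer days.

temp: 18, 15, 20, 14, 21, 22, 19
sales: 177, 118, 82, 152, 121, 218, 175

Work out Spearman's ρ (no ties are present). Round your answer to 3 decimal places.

0.214

Rank temp: 3, 2, 5, 1, 6, 7, 4
Rank sales: 6, 2, 1, 4, 3, 7, 5
d = rank(temp) − rank(sales): -3, 0, 4, -3, 3, 0, -1; Σd² = 44
ρ = 1 − 6Σd² / [n(n²−1)] = 1 − 6×44 / (7×48) = 1 − 264/336 ≈ 0.214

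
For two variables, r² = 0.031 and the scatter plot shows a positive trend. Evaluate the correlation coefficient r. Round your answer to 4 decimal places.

0.1761

|r| = √0.031 = 0.1761
The association is positive, so r = 0.1761.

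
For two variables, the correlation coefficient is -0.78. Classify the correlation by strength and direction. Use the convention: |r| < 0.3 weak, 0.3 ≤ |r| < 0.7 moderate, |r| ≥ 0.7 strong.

strong negative

r = -0.78 < 0 so the relationship is negative.
|r| = 0.78, which falls in the strong range.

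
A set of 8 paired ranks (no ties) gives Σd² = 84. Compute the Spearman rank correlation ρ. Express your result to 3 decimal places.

0.000

ρ = 1 − 6Σd² / [n(n²−1)] = 1 − 6×84 / (8×63)
  = 1 − 504/504 = 1 − 1.0000 ≈ 0.000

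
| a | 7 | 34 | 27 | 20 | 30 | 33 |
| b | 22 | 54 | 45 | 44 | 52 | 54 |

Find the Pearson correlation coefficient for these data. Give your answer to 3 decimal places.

0.975

n = 6, Σa = 151, Σb = 271, Σa² = 4323, Σb² = 12981, Σab = 7427
nΣab − ΣaΣb = 44562 − 40921 = 3641
nΣa² − (Σa)² = 25938 − 22801 = 3137; nΣb² − (Σb)² = 77886 − 73441 = 4445
r = 3641 / √(3137 × 4445) = 3641 / 3734.1619 ≈ 0.975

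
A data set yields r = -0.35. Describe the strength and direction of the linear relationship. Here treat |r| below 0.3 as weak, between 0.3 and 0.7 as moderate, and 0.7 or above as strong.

moderate negative

r = -0.35 < 0 so the relationship is negative.
|r| = 0.35, which falls in the moderate range.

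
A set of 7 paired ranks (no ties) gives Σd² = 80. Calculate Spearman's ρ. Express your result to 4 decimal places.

ρ = 1 − 6Σd² / [n(n²−1)] = 1 − 6×80 / (7×48)
  = 1 − 480/336 = 1 − 1.42857 ≈ -0.4286

-0.4286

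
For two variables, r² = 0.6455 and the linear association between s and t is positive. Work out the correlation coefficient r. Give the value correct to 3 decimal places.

|r| = √0.6455 = 0.803
The association is positive, so r = 0.803.

0.803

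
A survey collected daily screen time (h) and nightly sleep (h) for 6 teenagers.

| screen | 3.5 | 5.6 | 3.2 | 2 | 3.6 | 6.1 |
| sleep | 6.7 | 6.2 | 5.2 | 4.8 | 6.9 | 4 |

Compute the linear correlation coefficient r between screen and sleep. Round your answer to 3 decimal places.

-0.174

n = 6, Σx = 24, Σy = 33.8, Σx² = 108.02, Σy² = 197.02, Σxy = 133.65
nΣxy − ΣxΣy = 801.9 − 811.2 = -9.3
nΣx² − (Σx)² = 648.12 − 576 = 72.12; nΣy² − (Σy)² = 1182.12 − 1142.44 = 39.68
r = -9.3 / √(72.12 × 39.68) = -9.3 / 53.4951 ≈ -0.174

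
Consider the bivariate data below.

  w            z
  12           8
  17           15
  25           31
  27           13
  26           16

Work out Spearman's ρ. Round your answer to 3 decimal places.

0.300

Rank w: 1, 2, 3, 5, 4
Rank z: 1, 3, 5, 2, 4
d = rank(w) − rank(z): 0, -1, -2, 3, 0; Σd² = 14
ρ = 1 − 6Σd² / [n(n²−1)] = 1 − 6×14 / (5×24) = 1 − 84/120 ≈ 0.300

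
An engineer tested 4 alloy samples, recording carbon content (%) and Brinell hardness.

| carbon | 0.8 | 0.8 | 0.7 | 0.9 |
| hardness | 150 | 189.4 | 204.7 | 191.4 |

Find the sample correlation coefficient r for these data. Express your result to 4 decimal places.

-0.2302

n = 4, Σx = 3.2, Σy = 735.5, Σx² = 2.58, Σy² = 136908.41, Σxy = 587.07
nΣxy − ΣxΣy = 2348.28 − 2353.6 = -5.32
nΣx² − (Σx)² = 10.32 − 10.24 = 0.08; nΣy² − (Σy)² = 547633.64 − 540960.25 = 6673.39
r = -5.32 / √(0.08 × 6673.39) = -5.32 / 23.1057 ≈ -0.2302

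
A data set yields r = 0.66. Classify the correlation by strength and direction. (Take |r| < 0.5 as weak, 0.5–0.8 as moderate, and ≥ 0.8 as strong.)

moderate positive

r = 0.66 > 0 so the relationship is positive.
|r| = 0.66, which falls in the moderate range.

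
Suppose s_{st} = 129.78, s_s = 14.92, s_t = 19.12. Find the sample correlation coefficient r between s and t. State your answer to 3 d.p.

r = Cov(s,t) / (s_s · s_t) = 129.78 / (14.92 × 19.12)
  = 129.78 / 285.2704 ≈ 0.455

0.455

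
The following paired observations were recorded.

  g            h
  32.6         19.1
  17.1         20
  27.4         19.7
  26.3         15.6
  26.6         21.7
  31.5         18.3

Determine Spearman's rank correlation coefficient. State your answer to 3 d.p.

-0.257

Rank g: 6, 1, 4, 2, 3, 5
Rank h: 3, 5, 4, 1, 6, 2
d = rank(g) − rank(h): 3, -4, 0, 1, -3, 3; Σd² = 44
ρ = 1 − 6Σd² / [n(n²−1)] = 1 − 6×44 / (6×35) = 1 − 264/210 ≈ -0.257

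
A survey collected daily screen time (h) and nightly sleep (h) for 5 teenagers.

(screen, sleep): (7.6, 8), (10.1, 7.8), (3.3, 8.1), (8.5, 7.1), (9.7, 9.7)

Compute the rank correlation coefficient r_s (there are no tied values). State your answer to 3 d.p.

-0.200

Rank screen: 2, 5, 1, 3, 4
Rank sleep: 3, 2, 4, 1, 5
d = rank(screen) − rank(sleep): -1, 3, -3, 2, -1; Σd² = 24
ρ = 1 − 6Σd² / [n(n²−1)] = 1 − 6×24 / (5×24) = 1 − 144/120 ≈ -0.200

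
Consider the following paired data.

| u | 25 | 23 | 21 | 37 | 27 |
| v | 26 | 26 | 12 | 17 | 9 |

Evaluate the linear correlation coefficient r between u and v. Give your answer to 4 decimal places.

n = 5, Σu = 133, Σv = 90, Σu² = 3693, Σv² = 1866, Σuv = 2372
nΣuv − ΣuΣv = 11860 − 11970 = -110
nΣu² − (Σu)² = 18465 − 17689 = 776; nΣv² − (Σv)² = 9330 − 8100 = 1230
r = -110 / √(776 × 1230) = -110 / 976.9749 ≈ -0.1126

-0.1126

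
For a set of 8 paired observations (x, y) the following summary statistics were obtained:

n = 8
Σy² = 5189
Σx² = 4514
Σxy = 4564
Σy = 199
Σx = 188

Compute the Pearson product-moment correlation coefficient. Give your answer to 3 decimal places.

r = (nΣxy − ΣxΣy) / √[(nΣx² − (Σx)²)(nΣy² − (Σy)²)]
Numerator: 8×4564 − 188×199 = -900
Denominator: √[(36112 − 35344)(41512 − 39601)] = √[768 × 1911] = 1211.4652
r = -900 / 1211.4652 ≈ -0.743

-0.743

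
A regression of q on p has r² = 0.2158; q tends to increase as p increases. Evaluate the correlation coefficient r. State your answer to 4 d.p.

|r| = √0.2158 = 0.4645
The association is positive, so r = 0.4645.

0.4645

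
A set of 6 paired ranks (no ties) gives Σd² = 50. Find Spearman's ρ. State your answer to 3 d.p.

ρ = 1 − 6Σd² / [n(n²−1)] = 1 − 6×50 / (6×35)
  = 1 − 300/210 = 1 − 1.4286 ≈ -0.429

-0.429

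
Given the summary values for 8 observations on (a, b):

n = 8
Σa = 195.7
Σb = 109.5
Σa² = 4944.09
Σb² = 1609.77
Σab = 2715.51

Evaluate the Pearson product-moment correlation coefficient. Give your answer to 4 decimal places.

0.2795

r = (nΣab − ΣaΣb) / √[(nΣa² − (Σa)²)(nΣb² − (Σb)²)]
Numerator: 8×2715.51 − 195.7×109.5 = 294.93
Denominator: √[(39552.72 − 38298.49)(12878.16 − 11990.25)] = √[1254.23 × 887.91] = 1055.2930
r = 294.93 / 1055.2930 ≈ 0.2795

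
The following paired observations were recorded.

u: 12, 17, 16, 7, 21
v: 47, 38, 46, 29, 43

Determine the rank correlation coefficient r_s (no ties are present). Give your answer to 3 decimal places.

Rank u: 2, 4, 3, 1, 5
Rank v: 5, 2, 4, 1, 3
d = rank(u) − rank(v): -3, 2, -1, 0, 2; Σd² = 18
ρ = 1 − 6Σd² / [n(n²−1)] = 1 − 6×18 / (5×24) = 1 − 108/120 ≈ 0.100

0.100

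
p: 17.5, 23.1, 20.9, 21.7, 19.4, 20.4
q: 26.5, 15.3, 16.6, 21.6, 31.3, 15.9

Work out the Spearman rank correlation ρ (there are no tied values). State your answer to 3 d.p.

Rank p: 1, 6, 4, 5, 2, 3
Rank q: 5, 1, 3, 4, 6, 2
d = rank(p) − rank(q): -4, 5, 1, 1, -4, 1; Σd² = 60
ρ = 1 − 6Σd² / [n(n²−1)] = 1 − 6×60 / (6×35) = 1 − 360/210 ≈ -0.714

-0.714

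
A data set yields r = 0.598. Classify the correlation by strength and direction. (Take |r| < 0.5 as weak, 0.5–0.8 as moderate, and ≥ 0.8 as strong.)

moderate positive

r = 0.598 > 0 so the relationship is positive.
|r| = 0.598, which falls in the moderate range.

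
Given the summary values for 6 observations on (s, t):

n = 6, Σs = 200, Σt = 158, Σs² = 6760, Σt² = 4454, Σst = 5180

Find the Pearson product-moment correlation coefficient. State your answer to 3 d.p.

-0.524

r = (nΣst − ΣsΣt) / √[(nΣs² − (Σs)²)(nΣt² − (Σt)²)]
Numerator: 6×5180 − 200×158 = -520
Denominator: √[(40560 − 40000)(26724 − 24964)] = √[560 × 1760] = 992.7739
r = -520 / 992.7739 ≈ -0.524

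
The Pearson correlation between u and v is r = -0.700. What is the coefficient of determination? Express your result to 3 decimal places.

0.490

r² = (-0.700)² = 0.490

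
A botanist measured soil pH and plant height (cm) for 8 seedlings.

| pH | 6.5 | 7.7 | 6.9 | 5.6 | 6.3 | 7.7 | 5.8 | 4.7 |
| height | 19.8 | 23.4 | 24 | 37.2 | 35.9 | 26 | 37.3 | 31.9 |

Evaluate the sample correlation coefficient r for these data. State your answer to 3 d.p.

-0.627

n = 8, Σx = 51.2, Σy = 235.5, Σx² = 335.22, Σy² = 7273.15, Σxy = 1475.44
nΣxy − ΣxΣy = 11803.52 − 12057.6 = -254.08
nΣx² − (Σx)² = 2681.76 − 2621.44 = 60.32; nΣy² − (Σy)² = 58185.2 − 55460.25 = 2724.95
r = -254.08 / √(60.32 × 2724.95) = -254.08 / 405.4244 ≈ -0.627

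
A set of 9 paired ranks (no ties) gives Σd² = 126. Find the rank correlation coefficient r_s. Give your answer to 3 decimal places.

ρ = 1 − 6Σd² / [n(n²−1)] = 1 − 6×126 / (9×80)
  = 1 − 756/720 = 1 − 1.0500 ≈ -0.050

-0.050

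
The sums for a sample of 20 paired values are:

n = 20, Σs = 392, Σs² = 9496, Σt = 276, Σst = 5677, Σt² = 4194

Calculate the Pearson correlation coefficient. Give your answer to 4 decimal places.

0.3200

r = (nΣst − ΣsΣt) / √[(nΣs² − (Σs)²)(nΣt² − (Σt)²)]
Numerator: 20×5677 − 392×276 = 5348
Denominator: √[(189920 − 153664)(83880 − 76176)] = √[36256 × 7704] = 16712.7563
r = 5348 / 16712.7563 ≈ 0.3200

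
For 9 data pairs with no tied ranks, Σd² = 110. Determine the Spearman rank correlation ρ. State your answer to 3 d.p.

ρ = 1 − 6Σd² / [n(n²−1)] = 1 − 6×110 / (9×80)
  = 1 − 660/720 = 1 − 0.9167 ≈ 0.083

0.083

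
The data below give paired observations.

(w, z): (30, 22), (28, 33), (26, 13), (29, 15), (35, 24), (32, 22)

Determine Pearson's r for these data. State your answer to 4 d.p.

n = 6, Σw = 180, Σz = 129, Σw² = 5450, Σz² = 3027, Σwz = 3901
nΣwz − ΣwΣz = 23406 − 23220 = 186
nΣw² − (Σw)² = 32700 − 32400 = 300; nΣz² − (Σz)² = 18162 − 16641 = 1521
r = 186 / √(300 × 1521) = 186 / 675.4998 ≈ 0.2754

0.2754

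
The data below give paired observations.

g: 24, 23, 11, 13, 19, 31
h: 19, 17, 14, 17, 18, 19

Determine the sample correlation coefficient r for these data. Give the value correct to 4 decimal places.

0.8036

n = 6, Σg = 121, Σh = 104, Σg² = 2717, Σh² = 1820, Σgh = 2153
nΣgh − ΣgΣh = 12918 − 12584 = 334
nΣg² − (Σg)² = 16302 − 14641 = 1661; nΣh² − (Σh)² = 10920 − 10816 = 104
r = 334 / √(1661 × 104) = 334 / 415.6248 ≈ 0.8036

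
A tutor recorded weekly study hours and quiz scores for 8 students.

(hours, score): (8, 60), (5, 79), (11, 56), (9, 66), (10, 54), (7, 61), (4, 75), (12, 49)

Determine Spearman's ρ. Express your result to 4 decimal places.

-0.8810

Rank hours: 4, 2, 7, 5, 6, 3, 1, 8
Rank score: 4, 8, 3, 6, 2, 5, 7, 1
d = rank(hours) − rank(score): 0, -6, 4, -1, 4, -2, -6, 7; Σd² = 158
ρ = 1 − 6Σd² / [n(n²−1)] = 1 − 6×158 / (8×63) = 1 − 948/504 ≈ -0.8810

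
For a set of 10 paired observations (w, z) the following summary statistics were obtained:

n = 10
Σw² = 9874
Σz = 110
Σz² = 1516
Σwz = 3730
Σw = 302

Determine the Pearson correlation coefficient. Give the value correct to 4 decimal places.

r = (nΣwz − ΣwΣz) / √[(nΣw² − (Σw)²)(nΣz² − (Σz)²)]
Numerator: 10×3730 − 302×110 = 4080
Denominator: √[(98740 − 91204)(15160 − 12100)] = √[7536 × 3060] = 4802.0995
r = 4080 / 4802.0995 ≈ 0.8496

0.8496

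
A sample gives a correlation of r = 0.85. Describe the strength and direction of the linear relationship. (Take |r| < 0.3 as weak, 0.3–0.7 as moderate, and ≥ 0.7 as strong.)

r = 0.85 > 0 so the relationship is positive.
|r| = 0.85, which falls in the strong range.

strong positive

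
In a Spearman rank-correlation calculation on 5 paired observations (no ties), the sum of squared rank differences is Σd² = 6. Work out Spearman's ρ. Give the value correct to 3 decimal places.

ρ = 1 − 6Σd² / [n(n²−1)] = 1 − 6×6 / (5×24)
  = 1 − 36/120 = 1 − 0.3000 ≈ 0.700

0.700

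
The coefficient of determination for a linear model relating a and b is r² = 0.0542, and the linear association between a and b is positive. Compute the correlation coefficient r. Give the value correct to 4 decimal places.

|r| = √0.0542 = 0.2328
The association is positive, so r = 0.2328.

0.2328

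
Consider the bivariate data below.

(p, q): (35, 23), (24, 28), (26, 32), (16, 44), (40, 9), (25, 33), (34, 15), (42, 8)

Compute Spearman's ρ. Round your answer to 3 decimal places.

-0.905

Rank p: 6, 2, 4, 1, 7, 3, 5, 8
Rank q: 4, 5, 6, 8, 2, 7, 3, 1
d = rank(p) − rank(q): 2, -3, -2, -7, 5, -4, 2, 7; Σd² = 160
ρ = 1 − 6Σd² / [n(n²−1)] = 1 − 6×160 / (8×63) = 1 − 960/504 ≈ -0.905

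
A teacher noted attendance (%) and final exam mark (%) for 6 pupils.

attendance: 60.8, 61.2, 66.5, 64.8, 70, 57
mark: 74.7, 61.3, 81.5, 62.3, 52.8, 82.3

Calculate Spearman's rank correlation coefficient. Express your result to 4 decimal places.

-0.6000

Rank attendance: 2, 3, 5, 4, 6, 1
Rank mark: 4, 2, 5, 3, 1, 6
d = rank(attendance) − rank(mark): -2, 1, 0, 1, 5, -5; Σd² = 56
ρ = 1 − 6Σd² / [n(n²−1)] = 1 − 6×56 / (6×35) = 1 − 336/210 ≈ -0.6000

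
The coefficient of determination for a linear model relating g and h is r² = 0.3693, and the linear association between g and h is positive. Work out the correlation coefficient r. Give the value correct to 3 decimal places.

0.608

|r| = √0.3693 = 0.608
The association is positive, so r = 0.608.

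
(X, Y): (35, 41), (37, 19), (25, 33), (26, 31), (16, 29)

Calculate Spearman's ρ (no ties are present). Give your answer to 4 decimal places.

-0.1000

Rank X: 4, 5, 2, 3, 1
Rank Y: 5, 1, 4, 3, 2
d = rank(X) − rank(Y): -1, 4, -2, 0, -1; Σd² = 22
ρ = 1 − 6Σd² / [n(n²−1)] = 1 − 6×22 / (5×24) = 1 − 132/120 ≈ -0.1000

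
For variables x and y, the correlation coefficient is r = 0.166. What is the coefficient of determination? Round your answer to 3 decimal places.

r² = (0.166)² = 0.028

0.028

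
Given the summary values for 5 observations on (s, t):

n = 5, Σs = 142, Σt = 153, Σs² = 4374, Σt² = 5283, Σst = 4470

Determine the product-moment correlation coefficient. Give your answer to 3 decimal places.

0.276

r = (nΣst − ΣsΣt) / √[(nΣs² − (Σs)²)(nΣt² − (Σt)²)]
Numerator: 5×4470 − 142×153 = 624
Denominator: √[(21870 − 20164)(26415 − 23409)] = √[1706 × 3006] = 2264.5609
r = 624 / 2264.5609 ≈ 0.276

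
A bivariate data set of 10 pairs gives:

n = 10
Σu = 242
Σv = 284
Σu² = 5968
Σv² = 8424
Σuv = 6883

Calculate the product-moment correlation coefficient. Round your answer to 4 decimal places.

0.0510

r = (nΣuv − ΣuΣv) / √[(nΣu² − (Σu)²)(nΣv² − (Σv)²)]
Numerator: 10×6883 − 242×284 = 102
Denominator: √[(59680 − 58564)(84240 − 80656)] = √[1116 × 3584] = 1999.9360
r = 102 / 1999.9360 ≈ 0.0510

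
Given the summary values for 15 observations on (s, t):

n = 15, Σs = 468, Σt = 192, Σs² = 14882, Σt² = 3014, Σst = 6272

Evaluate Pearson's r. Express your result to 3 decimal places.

0.713

r = (nΣst − ΣsΣt) / √[(nΣs² − (Σs)²)(nΣt² − (Σt)²)]
Numerator: 15×6272 − 468×192 = 4224
Denominator: √[(223230 − 219024)(45210 − 36864)] = √[4206 × 8346] = 5924.8018
r = 4224 / 5924.8018 ≈ 0.713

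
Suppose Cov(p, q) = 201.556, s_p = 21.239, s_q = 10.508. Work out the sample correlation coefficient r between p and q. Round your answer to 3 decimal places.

r = Cov(p,q) / (s_p · s_q) = 201.556 / (21.239 × 10.508)
  = 201.556 / 223.1794 ≈ 0.903

0.903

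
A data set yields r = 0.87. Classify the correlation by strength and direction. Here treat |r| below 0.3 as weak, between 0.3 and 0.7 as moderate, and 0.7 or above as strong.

r = 0.87 > 0 so the relationship is positive.
|r| = 0.87, which falls in the strong range.

strong positive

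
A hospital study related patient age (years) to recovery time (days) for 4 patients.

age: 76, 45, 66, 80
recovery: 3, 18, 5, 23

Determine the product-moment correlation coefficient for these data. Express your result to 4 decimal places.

-0.1367

n = 4, Σx = 267, Σy = 49, Σx² = 18557, Σy² = 887, Σxy = 3208
nΣxy − ΣxΣy = 12832 − 13083 = -251
nΣx² − (Σx)² = 74228 − 71289 = 2939; nΣy² − (Σy)² = 3548 − 2401 = 1147
r = -251 / √(2939 × 1147) = -251 / 1836.0373 ≈ -0.1367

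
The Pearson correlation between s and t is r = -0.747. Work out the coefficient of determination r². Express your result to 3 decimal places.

0.558

r² = (-0.747)² = 0.558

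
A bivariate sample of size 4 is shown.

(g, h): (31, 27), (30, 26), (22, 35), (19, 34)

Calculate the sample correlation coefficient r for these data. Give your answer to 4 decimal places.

-0.9442

n = 4, Σg = 102, Σh = 122, Σg² = 2706, Σh² = 3786, Σgh = 3033
nΣgh − ΣgΣh = 12132 − 12444 = -312
nΣg² − (Σg)² = 10824 − 10404 = 420; nΣh² − (Σh)² = 15144 − 14884 = 260
r = -312 / √(420 × 260) = -312 / 330.4542 ≈ -0.9442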